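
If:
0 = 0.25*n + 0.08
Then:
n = -0.32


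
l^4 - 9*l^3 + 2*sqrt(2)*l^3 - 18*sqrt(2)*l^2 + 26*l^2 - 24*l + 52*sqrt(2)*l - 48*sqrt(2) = (l - 4)*(l - 3)*(l - 2)*(l + 2*sqrt(2))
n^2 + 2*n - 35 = (n - 5)*(n + 7)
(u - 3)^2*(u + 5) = u^3 - u^2 - 21*u + 45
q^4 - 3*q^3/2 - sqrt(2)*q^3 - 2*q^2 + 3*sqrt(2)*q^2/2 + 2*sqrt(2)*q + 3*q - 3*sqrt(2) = (q - 3/2)*(q - sqrt(2))^2*(q + sqrt(2))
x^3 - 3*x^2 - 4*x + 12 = (x - 3)*(x - 2)*(x + 2)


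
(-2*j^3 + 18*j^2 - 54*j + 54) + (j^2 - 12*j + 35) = -2*j^3 + 19*j^2 - 66*j + 89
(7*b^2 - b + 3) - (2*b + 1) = 7*b^2 - 3*b + 2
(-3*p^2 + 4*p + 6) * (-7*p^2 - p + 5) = 21*p^4 - 25*p^3 - 61*p^2 + 14*p + 30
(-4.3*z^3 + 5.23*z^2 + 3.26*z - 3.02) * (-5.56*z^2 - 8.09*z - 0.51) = 23.908*z^5 + 5.7082*z^4 - 58.2433*z^3 - 12.2495*z^2 + 22.7692*z + 1.5402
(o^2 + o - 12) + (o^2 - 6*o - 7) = 2*o^2 - 5*o - 19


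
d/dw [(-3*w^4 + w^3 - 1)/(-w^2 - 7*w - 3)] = (3*w^2*(4*w - 1)*(w^2 + 7*w + 3) - (2*w + 7)*(3*w^4 - w^3 + 1))/(w^2 + 7*w + 3)^2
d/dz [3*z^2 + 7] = 6*z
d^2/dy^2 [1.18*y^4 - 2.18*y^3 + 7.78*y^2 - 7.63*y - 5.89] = 14.16*y^2 - 13.08*y + 15.56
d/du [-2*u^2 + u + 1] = 1 - 4*u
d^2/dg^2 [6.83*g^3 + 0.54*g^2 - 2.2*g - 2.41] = 40.98*g + 1.08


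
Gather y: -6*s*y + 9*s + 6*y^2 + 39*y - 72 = 9*s + 6*y^2 + y*(39 - 6*s) - 72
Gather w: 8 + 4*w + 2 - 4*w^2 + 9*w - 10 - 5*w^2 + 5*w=-9*w^2 + 18*w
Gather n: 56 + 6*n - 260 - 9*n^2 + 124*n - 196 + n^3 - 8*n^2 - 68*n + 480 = n^3 - 17*n^2 + 62*n + 80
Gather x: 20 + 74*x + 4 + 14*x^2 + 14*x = 14*x^2 + 88*x + 24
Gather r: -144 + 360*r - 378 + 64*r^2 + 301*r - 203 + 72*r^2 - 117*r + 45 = 136*r^2 + 544*r - 680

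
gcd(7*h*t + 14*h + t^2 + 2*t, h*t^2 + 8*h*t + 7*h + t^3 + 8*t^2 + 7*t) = 1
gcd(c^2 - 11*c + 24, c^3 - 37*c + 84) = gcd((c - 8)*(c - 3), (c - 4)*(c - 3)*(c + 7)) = c - 3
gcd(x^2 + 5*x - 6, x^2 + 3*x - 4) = x - 1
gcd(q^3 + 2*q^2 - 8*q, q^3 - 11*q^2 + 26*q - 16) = q - 2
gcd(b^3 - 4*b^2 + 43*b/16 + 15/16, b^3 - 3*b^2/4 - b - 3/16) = b + 1/4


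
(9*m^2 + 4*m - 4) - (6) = 9*m^2 + 4*m - 10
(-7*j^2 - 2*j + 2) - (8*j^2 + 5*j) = -15*j^2 - 7*j + 2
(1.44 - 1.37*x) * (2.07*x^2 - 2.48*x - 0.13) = -2.8359*x^3 + 6.3784*x^2 - 3.3931*x - 0.1872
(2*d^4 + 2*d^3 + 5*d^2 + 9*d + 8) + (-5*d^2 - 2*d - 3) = 2*d^4 + 2*d^3 + 7*d + 5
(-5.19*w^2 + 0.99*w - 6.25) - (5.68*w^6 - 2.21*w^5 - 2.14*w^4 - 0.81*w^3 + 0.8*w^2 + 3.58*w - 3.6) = -5.68*w^6 + 2.21*w^5 + 2.14*w^4 + 0.81*w^3 - 5.99*w^2 - 2.59*w - 2.65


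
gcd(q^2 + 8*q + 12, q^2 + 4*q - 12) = q + 6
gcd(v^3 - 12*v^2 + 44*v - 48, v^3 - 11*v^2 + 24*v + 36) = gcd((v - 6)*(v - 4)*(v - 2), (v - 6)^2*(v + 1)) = v - 6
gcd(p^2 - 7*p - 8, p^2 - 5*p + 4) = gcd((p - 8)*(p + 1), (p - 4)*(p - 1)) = 1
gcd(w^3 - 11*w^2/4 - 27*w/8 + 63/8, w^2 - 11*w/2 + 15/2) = w - 3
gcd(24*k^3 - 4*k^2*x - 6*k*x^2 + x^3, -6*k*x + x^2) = -6*k + x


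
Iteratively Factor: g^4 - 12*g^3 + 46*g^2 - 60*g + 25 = (g - 1)*(g^3 - 11*g^2 + 35*g - 25) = (g - 1)^2*(g^2 - 10*g + 25) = (g - 5)*(g - 1)^2*(g - 5)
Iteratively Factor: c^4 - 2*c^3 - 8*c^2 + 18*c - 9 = (c - 1)*(c^3 - c^2 - 9*c + 9) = (c - 1)*(c + 3)*(c^2 - 4*c + 3) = (c - 1)^2*(c + 3)*(c - 3)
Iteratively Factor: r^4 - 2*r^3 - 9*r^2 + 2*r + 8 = (r - 1)*(r^3 - r^2 - 10*r - 8) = (r - 1)*(r + 2)*(r^2 - 3*r - 4) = (r - 1)*(r + 1)*(r + 2)*(r - 4)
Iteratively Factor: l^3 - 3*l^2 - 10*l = (l)*(l^2 - 3*l - 10) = l*(l - 5)*(l + 2)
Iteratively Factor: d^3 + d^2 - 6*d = (d - 2)*(d^2 + 3*d) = (d - 2)*(d + 3)*(d)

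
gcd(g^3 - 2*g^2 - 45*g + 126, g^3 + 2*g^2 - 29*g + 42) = g^2 + 4*g - 21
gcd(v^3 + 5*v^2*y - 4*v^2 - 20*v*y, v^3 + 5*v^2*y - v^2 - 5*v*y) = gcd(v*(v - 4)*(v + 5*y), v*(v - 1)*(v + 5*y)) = v^2 + 5*v*y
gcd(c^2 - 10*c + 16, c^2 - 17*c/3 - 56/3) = c - 8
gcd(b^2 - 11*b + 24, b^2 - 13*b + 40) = b - 8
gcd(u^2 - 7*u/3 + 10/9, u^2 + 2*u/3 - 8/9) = u - 2/3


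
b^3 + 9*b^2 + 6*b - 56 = (b - 2)*(b + 4)*(b + 7)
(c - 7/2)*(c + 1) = c^2 - 5*c/2 - 7/2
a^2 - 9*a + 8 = (a - 8)*(a - 1)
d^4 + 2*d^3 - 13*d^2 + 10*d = d*(d - 2)*(d - 1)*(d + 5)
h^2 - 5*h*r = h*(h - 5*r)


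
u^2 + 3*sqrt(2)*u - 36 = (u - 3*sqrt(2))*(u + 6*sqrt(2))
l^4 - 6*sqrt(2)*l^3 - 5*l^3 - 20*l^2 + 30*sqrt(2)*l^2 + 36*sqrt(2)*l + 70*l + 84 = (l - 6)*(l + 1)*(l - 7*sqrt(2))*(l + sqrt(2))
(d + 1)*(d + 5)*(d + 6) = d^3 + 12*d^2 + 41*d + 30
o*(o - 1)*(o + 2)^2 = o^4 + 3*o^3 - 4*o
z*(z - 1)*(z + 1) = z^3 - z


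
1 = 1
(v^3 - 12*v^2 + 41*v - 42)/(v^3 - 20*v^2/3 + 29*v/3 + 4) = 3*(v^2 - 9*v + 14)/(3*v^2 - 11*v - 4)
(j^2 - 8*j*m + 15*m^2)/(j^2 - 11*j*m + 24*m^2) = (j - 5*m)/(j - 8*m)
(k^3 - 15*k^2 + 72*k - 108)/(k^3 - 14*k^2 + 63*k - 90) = (k - 6)/(k - 5)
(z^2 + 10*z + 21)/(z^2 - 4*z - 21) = (z + 7)/(z - 7)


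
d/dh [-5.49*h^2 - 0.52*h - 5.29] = -10.98*h - 0.52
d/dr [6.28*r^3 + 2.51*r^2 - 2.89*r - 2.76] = 18.84*r^2 + 5.02*r - 2.89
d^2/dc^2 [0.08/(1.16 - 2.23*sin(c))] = (0.397832*sin(c)^2 + 0.206944*sin(c) - 0.795664)/(2.23*sin(c) - 1.16)^3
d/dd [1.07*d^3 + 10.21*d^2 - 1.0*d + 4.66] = 3.21*d^2 + 20.42*d - 1.0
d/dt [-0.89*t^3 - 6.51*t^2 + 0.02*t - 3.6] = -2.67*t^2 - 13.02*t + 0.02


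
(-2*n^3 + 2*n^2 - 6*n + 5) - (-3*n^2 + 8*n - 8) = -2*n^3 + 5*n^2 - 14*n + 13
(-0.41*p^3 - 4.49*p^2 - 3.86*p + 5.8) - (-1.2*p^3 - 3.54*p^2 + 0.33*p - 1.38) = 0.79*p^3 - 0.95*p^2 - 4.19*p + 7.18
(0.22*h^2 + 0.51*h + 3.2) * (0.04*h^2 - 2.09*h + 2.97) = 0.0088*h^4 - 0.4394*h^3 - 0.2845*h^2 - 5.1733*h + 9.504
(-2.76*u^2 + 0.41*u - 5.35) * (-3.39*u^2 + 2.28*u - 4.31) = 9.3564*u^4 - 7.6827*u^3 + 30.9669*u^2 - 13.9651*u + 23.0585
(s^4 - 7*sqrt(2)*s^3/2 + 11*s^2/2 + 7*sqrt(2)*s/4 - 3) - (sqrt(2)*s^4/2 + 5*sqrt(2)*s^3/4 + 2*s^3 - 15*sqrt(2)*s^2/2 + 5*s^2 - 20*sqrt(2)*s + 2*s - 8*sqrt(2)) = -sqrt(2)*s^4/2 + s^4 - 19*sqrt(2)*s^3/4 - 2*s^3 + s^2/2 + 15*sqrt(2)*s^2/2 - 2*s + 87*sqrt(2)*s/4 - 3 + 8*sqrt(2)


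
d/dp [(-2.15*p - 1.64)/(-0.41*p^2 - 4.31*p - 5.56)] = (-0.8815*p^2 - 1.3448*p + 4.8856)/(0.1681*p^4 + 3.5342*p^3 + 23.1353*p^2 + 47.9272*p + 30.9136)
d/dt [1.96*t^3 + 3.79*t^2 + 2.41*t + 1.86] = 5.88*t^2 + 7.58*t + 2.41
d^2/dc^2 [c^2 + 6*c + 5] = 2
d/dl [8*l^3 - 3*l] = 24*l^2 - 3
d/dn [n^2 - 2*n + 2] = 2*n - 2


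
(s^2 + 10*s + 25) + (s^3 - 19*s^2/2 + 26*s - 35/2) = s^3 - 17*s^2/2 + 36*s + 15/2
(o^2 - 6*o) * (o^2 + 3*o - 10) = o^4 - 3*o^3 - 28*o^2 + 60*o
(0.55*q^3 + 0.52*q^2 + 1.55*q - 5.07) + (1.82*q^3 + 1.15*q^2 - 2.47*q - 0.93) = 2.37*q^3 + 1.67*q^2 - 0.92*q - 6.0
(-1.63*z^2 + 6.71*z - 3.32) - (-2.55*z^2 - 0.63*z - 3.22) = 0.92*z^2 + 7.34*z - 0.0999999999999996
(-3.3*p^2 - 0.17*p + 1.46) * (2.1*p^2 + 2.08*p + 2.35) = -6.93*p^4 - 7.221*p^3 - 5.0426*p^2 + 2.6373*p + 3.431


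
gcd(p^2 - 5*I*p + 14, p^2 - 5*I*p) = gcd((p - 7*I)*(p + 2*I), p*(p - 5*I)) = 1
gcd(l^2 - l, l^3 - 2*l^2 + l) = l^2 - l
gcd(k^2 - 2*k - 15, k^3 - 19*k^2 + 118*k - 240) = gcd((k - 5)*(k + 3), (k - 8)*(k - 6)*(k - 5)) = k - 5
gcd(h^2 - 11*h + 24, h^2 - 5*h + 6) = h - 3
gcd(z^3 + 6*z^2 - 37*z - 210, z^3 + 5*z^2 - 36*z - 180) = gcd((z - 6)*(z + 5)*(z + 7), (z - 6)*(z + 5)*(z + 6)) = z^2 - z - 30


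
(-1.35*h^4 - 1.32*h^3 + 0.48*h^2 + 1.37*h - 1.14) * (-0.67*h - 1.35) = 0.9045*h^5 + 2.7069*h^4 + 1.4604*h^3 - 1.5659*h^2 - 1.0857*h + 1.539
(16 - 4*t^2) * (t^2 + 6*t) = -4*t^4 - 24*t^3 + 16*t^2 + 96*t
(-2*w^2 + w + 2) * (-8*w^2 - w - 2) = 16*w^4 - 6*w^3 - 13*w^2 - 4*w - 4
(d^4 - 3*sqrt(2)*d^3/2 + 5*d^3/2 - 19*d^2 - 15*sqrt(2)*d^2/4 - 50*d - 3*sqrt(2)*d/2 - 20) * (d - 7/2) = d^5 - 3*sqrt(2)*d^4/2 - d^4 - 111*d^3/4 + 3*sqrt(2)*d^3/2 + 93*sqrt(2)*d^2/8 + 33*d^2/2 + 21*sqrt(2)*d/4 + 155*d + 70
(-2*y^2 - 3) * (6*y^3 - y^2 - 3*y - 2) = -12*y^5 + 2*y^4 - 12*y^3 + 7*y^2 + 9*y + 6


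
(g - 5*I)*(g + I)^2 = g^3 - 3*I*g^2 + 9*g + 5*I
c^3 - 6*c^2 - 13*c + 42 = (c - 7)*(c - 2)*(c + 3)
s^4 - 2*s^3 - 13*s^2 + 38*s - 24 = (s - 3)*(s - 2)*(s - 1)*(s + 4)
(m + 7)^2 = m^2 + 14*m + 49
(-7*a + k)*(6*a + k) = -42*a^2 - a*k + k^2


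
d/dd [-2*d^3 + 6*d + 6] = 6 - 6*d^2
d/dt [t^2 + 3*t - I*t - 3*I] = 2*t + 3 - I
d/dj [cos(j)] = -sin(j)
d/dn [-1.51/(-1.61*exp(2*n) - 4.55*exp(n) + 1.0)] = (-4.8622*exp(n) - 6.8705)*exp(n)/(1.61*exp(2*n) + 4.55*exp(n) - 1.0)^2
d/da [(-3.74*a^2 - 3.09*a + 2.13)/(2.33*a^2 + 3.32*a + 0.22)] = (-5.21709999999999*a^2 - 11.5714*a - 7.7514)/(5.4289*a^4 + 15.4712*a^3 + 12.0476*a^2 + 1.4608*a + 0.0484)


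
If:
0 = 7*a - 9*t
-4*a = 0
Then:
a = 0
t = 0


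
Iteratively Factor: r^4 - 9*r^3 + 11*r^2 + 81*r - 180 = (r - 4)*(r^3 - 5*r^2 - 9*r + 45) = (r - 4)*(r + 3)*(r^2 - 8*r + 15) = (r - 5)*(r - 4)*(r + 3)*(r - 3)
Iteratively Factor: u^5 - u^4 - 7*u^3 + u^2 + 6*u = (u + 1)*(u^4 - 2*u^3 - 5*u^2 + 6*u) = u*(u + 1)*(u^3 - 2*u^2 - 5*u + 6) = u*(u - 3)*(u + 1)*(u^2 + u - 2) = u*(u - 3)*(u + 1)*(u + 2)*(u - 1)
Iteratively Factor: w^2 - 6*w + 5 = (w - 1)*(w - 5)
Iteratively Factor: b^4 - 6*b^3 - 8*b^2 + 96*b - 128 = (b - 4)*(b^3 - 2*b^2 - 16*b + 32) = (b - 4)*(b + 4)*(b^2 - 6*b + 8) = (b - 4)^2*(b + 4)*(b - 2)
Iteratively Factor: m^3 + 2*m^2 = (m)*(m^2 + 2*m) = m*(m + 2)*(m)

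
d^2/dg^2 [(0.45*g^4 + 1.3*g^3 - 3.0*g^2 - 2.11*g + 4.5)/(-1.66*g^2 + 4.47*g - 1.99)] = (-2.48004*g^6 + 20.03454*g^5 - 62.86761*g^4 + 76.8344919999998*g^3 - 85.8636*g^2 + 127.635576*g - 88.798734)/(4.574296*g^6 - 36.952596*g^5 + 115.955814*g^4 - 177.911811*g^3 + 139.007271*g^2 - 53.104941*g + 7.880599)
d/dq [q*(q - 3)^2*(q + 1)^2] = 5*q^4 - 16*q^3 - 6*q^2 + 24*q + 9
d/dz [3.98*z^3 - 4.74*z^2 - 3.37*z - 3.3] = 11.94*z^2 - 9.48*z - 3.37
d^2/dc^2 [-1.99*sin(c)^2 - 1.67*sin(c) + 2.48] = 1.67*sin(c) - 3.98*cos(2*c)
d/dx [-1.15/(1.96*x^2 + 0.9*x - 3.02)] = (4.508*x + 1.035)/(1.96*x^2 + 0.9*x - 3.02)^2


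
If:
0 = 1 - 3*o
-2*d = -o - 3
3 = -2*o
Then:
No Solution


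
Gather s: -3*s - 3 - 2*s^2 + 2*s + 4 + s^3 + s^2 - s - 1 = s^3 - s^2 - 2*s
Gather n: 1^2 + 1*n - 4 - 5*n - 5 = -4*n - 8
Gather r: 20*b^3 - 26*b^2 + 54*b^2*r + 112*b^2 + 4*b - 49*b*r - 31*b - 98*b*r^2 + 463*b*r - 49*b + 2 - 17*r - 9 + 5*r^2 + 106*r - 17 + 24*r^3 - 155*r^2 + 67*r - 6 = 20*b^3 + 86*b^2 - 76*b + 24*r^3 + r^2*(-98*b - 150) + r*(54*b^2 + 414*b + 156) - 30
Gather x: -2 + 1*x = x - 2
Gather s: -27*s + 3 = 3 - 27*s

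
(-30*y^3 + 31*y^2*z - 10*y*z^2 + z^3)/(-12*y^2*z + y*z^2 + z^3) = (10*y^2 - 7*y*z + z^2)/(z*(4*y + z))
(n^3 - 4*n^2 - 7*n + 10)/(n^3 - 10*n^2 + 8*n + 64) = (n^2 - 6*n + 5)/(n^2 - 12*n + 32)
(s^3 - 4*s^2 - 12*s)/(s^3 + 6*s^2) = (s^2 - 4*s - 12)/(s*(s + 6))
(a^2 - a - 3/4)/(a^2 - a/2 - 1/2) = (a - 3/2)/(a - 1)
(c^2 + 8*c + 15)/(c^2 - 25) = (c + 3)/(c - 5)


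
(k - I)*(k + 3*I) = k^2 + 2*I*k + 3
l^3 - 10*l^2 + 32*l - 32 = (l - 4)^2*(l - 2)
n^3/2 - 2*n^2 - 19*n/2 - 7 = (n/2 + 1)*(n - 7)*(n + 1)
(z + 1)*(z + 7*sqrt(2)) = z^2 + z + 7*sqrt(2)*z + 7*sqrt(2)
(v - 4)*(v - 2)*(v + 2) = v^3 - 4*v^2 - 4*v + 16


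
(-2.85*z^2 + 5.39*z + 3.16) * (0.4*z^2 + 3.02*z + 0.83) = -1.14*z^4 - 6.451*z^3 + 15.1763*z^2 + 14.0169*z + 2.6228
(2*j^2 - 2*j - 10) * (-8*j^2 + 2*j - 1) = -16*j^4 + 20*j^3 + 74*j^2 - 18*j + 10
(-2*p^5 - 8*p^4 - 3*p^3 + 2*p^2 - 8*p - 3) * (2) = -4*p^5 - 16*p^4 - 6*p^3 + 4*p^2 - 16*p - 6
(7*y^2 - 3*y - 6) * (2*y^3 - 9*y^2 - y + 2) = 14*y^5 - 69*y^4 + 8*y^3 + 71*y^2 - 12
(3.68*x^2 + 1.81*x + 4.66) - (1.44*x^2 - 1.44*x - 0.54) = 2.24*x^2 + 3.25*x + 5.2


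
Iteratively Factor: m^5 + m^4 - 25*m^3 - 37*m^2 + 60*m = (m + 4)*(m^4 - 3*m^3 - 13*m^2 + 15*m) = (m - 1)*(m + 4)*(m^3 - 2*m^2 - 15*m) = (m - 5)*(m - 1)*(m + 4)*(m^2 + 3*m) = m*(m - 5)*(m - 1)*(m + 4)*(m + 3)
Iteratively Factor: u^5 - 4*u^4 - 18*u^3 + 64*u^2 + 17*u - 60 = (u + 1)*(u^4 - 5*u^3 - 13*u^2 + 77*u - 60) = (u - 3)*(u + 1)*(u^3 - 2*u^2 - 19*u + 20) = (u - 3)*(u - 1)*(u + 1)*(u^2 - u - 20) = (u - 3)*(u - 1)*(u + 1)*(u + 4)*(u - 5)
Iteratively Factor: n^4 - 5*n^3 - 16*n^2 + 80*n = (n - 4)*(n^3 - n^2 - 20*n) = n*(n - 4)*(n^2 - n - 20) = n*(n - 5)*(n - 4)*(n + 4)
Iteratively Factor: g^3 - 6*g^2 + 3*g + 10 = (g + 1)*(g^2 - 7*g + 10) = (g - 2)*(g + 1)*(g - 5)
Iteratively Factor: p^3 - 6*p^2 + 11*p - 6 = (p - 1)*(p^2 - 5*p + 6) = (p - 3)*(p - 1)*(p - 2)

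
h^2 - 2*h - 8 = (h - 4)*(h + 2)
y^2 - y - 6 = (y - 3)*(y + 2)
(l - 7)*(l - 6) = l^2 - 13*l + 42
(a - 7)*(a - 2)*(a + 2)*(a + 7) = a^4 - 53*a^2 + 196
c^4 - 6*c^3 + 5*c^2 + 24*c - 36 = (c - 3)^2*(c - 2)*(c + 2)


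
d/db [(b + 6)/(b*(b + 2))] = (-b^2 - 12*b - 12)/(b^2*(b^2 + 4*b + 4))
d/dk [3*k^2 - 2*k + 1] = 6*k - 2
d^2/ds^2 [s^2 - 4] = 2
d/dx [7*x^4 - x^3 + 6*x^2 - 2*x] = 28*x^3 - 3*x^2 + 12*x - 2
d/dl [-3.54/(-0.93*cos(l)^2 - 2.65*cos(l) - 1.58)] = (6.5844*cos(l) + 9.381)*sin(l)/(0.93*cos(l)^2 + 2.65*cos(l) + 1.58)^2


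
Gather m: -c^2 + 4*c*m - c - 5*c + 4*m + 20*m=-c^2 - 6*c + m*(4*c + 24)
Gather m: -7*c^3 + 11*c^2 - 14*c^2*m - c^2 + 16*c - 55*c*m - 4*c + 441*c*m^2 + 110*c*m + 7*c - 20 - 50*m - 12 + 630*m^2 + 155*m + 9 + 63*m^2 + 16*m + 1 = -7*c^3 + 10*c^2 + 19*c + m^2*(441*c + 693) + m*(-14*c^2 + 55*c + 121) - 22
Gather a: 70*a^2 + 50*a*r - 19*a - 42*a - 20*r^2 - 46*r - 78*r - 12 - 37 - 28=70*a^2 + a*(50*r - 61) - 20*r^2 - 124*r - 77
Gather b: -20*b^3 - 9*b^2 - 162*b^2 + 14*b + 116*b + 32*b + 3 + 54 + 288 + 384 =-20*b^3 - 171*b^2 + 162*b + 729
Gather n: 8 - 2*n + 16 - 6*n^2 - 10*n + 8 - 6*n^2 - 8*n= -12*n^2 - 20*n + 32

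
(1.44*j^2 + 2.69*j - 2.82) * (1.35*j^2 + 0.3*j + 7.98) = 1.944*j^4 + 4.0635*j^3 + 8.4912*j^2 + 20.6202*j - 22.5036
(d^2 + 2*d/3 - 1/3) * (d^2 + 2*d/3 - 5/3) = d^4 + 4*d^3/3 - 14*d^2/9 - 4*d/3 + 5/9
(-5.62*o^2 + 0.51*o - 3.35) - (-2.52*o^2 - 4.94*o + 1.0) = -3.1*o^2 + 5.45*o - 4.35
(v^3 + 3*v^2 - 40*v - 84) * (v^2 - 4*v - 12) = v^5 - v^4 - 64*v^3 + 40*v^2 + 816*v + 1008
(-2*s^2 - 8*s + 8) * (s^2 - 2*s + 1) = -2*s^4 - 4*s^3 + 22*s^2 - 24*s + 8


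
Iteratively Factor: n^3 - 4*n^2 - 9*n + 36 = (n - 4)*(n^2 - 9) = (n - 4)*(n + 3)*(n - 3)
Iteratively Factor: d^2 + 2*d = (d + 2)*(d)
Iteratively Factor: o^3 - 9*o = (o)*(o^2 - 9) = o*(o + 3)*(o - 3)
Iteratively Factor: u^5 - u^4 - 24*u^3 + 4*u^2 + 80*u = (u - 5)*(u^4 + 4*u^3 - 4*u^2 - 16*u) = (u - 5)*(u + 2)*(u^3 + 2*u^2 - 8*u) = (u - 5)*(u + 2)*(u + 4)*(u^2 - 2*u) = u*(u - 5)*(u + 2)*(u + 4)*(u - 2)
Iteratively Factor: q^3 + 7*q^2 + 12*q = (q)*(q^2 + 7*q + 12) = q*(q + 3)*(q + 4)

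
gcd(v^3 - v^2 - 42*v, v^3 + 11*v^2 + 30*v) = v^2 + 6*v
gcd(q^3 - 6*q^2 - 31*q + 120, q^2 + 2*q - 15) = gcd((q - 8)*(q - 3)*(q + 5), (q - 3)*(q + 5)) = q^2 + 2*q - 15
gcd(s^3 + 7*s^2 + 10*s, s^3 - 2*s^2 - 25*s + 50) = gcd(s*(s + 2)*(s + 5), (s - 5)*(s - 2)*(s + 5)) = s + 5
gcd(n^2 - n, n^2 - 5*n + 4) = n - 1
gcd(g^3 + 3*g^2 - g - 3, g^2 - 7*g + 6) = g - 1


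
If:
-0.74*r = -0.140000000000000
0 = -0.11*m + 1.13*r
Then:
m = 1.94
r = 0.19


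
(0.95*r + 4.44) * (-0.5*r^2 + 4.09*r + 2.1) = -0.475*r^3 + 1.6655*r^2 + 20.1546*r + 9.324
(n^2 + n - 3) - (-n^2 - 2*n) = 2*n^2 + 3*n - 3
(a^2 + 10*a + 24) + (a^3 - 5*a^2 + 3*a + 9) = a^3 - 4*a^2 + 13*a + 33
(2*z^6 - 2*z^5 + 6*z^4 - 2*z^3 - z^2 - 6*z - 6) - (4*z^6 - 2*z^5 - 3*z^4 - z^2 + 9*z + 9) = -2*z^6 + 9*z^4 - 2*z^3 - 15*z - 15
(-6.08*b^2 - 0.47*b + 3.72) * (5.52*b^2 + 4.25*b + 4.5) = -33.5616*b^4 - 28.4344*b^3 - 8.8231*b^2 + 13.695*b + 16.74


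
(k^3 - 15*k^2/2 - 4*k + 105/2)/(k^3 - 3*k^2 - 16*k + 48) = (2*k^2 - 9*k - 35)/(2*(k^2 - 16))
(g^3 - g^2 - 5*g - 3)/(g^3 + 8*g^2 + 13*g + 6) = (g - 3)/(g + 6)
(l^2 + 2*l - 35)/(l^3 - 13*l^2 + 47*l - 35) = (l + 7)/(l^2 - 8*l + 7)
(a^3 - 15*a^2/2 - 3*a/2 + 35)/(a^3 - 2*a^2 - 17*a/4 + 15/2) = 2*(a - 7)/(2*a - 3)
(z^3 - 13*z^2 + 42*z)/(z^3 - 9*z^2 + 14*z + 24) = z*(z - 7)/(z^2 - 3*z - 4)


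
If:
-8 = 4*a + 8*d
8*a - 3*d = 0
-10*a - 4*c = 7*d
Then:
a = -6/19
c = 43/19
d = -16/19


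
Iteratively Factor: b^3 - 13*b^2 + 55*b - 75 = (b - 3)*(b^2 - 10*b + 25) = (b - 5)*(b - 3)*(b - 5)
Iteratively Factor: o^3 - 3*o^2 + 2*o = (o - 1)*(o^2 - 2*o) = o*(o - 1)*(o - 2)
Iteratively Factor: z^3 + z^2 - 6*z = (z - 2)*(z^2 + 3*z) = (z - 2)*(z + 3)*(z)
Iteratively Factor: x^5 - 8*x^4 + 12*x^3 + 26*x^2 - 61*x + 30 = (x + 2)*(x^4 - 10*x^3 + 32*x^2 - 38*x + 15) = (x - 1)*(x + 2)*(x^3 - 9*x^2 + 23*x - 15) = (x - 3)*(x - 1)*(x + 2)*(x^2 - 6*x + 5) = (x - 3)*(x - 1)^2*(x + 2)*(x - 5)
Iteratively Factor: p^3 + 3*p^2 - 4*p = (p + 4)*(p^2 - p) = p*(p + 4)*(p - 1)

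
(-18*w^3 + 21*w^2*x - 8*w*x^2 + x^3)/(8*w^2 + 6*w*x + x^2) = (-18*w^3 + 21*w^2*x - 8*w*x^2 + x^3)/(8*w^2 + 6*w*x + x^2)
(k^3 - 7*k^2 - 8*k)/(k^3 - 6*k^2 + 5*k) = (k^2 - 7*k - 8)/(k^2 - 6*k + 5)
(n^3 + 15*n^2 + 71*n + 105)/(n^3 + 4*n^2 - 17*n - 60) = (n + 7)/(n - 4)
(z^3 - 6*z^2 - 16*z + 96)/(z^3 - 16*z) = (z - 6)/z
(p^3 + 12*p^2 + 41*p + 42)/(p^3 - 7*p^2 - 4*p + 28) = (p^2 + 10*p + 21)/(p^2 - 9*p + 14)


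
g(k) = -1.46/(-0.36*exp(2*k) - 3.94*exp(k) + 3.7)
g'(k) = -1.46*(0.72*exp(2*k) + 3.94*exp(k))/(-0.36*exp(2*k) - 3.94*exp(k) + 3.7)^2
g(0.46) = 0.42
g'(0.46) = -0.99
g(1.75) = 0.05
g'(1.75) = -0.07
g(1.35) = 0.09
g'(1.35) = -0.13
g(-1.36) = -0.55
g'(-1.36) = -0.22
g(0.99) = 0.15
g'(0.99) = -0.26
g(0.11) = 1.27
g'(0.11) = -5.88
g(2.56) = 0.01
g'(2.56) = -0.02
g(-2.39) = -0.44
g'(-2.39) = -0.05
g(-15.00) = -0.39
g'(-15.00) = 0.00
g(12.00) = 0.00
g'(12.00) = 0.00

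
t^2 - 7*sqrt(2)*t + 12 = (t - 6*sqrt(2))*(t - sqrt(2))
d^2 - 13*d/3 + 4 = (d - 3)*(d - 4/3)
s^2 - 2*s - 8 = (s - 4)*(s + 2)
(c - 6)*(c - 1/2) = c^2 - 13*c/2 + 3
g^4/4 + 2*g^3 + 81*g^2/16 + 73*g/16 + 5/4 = (g/4 + 1)*(g + 1/2)*(g + 1)*(g + 5/2)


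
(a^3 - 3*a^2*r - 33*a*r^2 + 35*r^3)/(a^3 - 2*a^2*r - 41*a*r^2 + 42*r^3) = (a + 5*r)/(a + 6*r)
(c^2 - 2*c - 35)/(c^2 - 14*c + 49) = (c + 5)/(c - 7)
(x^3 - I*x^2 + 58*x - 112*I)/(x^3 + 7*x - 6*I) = (x^2 + I*x + 56)/(x^2 + 2*I*x + 3)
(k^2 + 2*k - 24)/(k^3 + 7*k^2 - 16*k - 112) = (k + 6)/(k^2 + 11*k + 28)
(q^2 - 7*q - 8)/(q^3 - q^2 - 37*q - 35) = (q - 8)/(q^2 - 2*q - 35)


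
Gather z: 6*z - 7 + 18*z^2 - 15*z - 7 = 18*z^2 - 9*z - 14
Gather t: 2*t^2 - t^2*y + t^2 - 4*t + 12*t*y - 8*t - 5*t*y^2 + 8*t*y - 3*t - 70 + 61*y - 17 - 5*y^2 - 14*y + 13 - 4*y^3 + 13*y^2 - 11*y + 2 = t^2*(3 - y) + t*(-5*y^2 + 20*y - 15) - 4*y^3 + 8*y^2 + 36*y - 72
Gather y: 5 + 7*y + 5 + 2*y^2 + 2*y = 2*y^2 + 9*y + 10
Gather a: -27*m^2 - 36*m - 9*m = -27*m^2 - 45*m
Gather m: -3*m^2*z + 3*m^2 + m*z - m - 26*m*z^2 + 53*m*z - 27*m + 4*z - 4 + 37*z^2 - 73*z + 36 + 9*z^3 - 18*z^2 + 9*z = m^2*(3 - 3*z) + m*(-26*z^2 + 54*z - 28) + 9*z^3 + 19*z^2 - 60*z + 32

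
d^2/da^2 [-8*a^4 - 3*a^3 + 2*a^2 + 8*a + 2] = -96*a^2 - 18*a + 4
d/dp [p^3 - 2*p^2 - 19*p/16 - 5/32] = 3*p^2 - 4*p - 19/16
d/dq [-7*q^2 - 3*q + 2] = -14*q - 3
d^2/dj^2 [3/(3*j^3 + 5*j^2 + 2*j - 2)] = 6*(-(9*j + 5)*(3*j^3 + 5*j^2 + 2*j - 2) + (9*j^2 + 10*j + 2)^2)/(3*j^3 + 5*j^2 + 2*j - 2)^3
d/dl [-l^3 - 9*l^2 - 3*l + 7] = -3*l^2 - 18*l - 3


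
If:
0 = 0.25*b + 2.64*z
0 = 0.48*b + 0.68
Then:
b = -1.42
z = 0.13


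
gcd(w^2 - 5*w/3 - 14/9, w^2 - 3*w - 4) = 1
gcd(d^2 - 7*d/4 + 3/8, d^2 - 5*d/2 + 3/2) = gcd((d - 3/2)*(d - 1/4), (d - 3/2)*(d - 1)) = d - 3/2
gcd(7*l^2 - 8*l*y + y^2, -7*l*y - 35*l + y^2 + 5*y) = -7*l + y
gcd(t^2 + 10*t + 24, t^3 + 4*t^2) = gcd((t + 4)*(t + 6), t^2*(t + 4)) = t + 4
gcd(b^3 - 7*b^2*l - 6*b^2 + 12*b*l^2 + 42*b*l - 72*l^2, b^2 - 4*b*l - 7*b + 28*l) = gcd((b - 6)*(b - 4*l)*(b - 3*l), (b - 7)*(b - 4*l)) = b - 4*l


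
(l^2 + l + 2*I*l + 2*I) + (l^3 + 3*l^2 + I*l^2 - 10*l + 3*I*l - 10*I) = l^3 + 4*l^2 + I*l^2 - 9*l + 5*I*l - 8*I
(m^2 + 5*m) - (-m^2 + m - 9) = 2*m^2 + 4*m + 9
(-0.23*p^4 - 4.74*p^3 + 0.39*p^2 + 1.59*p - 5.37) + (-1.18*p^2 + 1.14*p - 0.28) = -0.23*p^4 - 4.74*p^3 - 0.79*p^2 + 2.73*p - 5.65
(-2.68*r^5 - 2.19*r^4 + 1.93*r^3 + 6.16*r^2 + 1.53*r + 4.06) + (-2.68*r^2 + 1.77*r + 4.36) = -2.68*r^5 - 2.19*r^4 + 1.93*r^3 + 3.48*r^2 + 3.3*r + 8.42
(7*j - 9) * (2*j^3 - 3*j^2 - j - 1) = 14*j^4 - 39*j^3 + 20*j^2 + 2*j + 9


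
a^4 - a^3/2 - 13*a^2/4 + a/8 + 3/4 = (a - 2)*(a - 1/2)*(a + 1/2)*(a + 3/2)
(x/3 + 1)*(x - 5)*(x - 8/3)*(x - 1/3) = x^4/3 - 5*x^3/3 - 73*x^2/27 + 389*x/27 - 40/9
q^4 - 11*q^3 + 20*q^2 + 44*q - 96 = (q - 8)*(q - 3)*(q - 2)*(q + 2)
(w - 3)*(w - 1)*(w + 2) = w^3 - 2*w^2 - 5*w + 6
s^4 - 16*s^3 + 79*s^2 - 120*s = s*(s - 8)*(s - 5)*(s - 3)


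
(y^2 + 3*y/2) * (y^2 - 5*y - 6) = y^4 - 7*y^3/2 - 27*y^2/2 - 9*y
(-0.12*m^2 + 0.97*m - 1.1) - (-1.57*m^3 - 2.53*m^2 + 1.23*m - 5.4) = 1.57*m^3 + 2.41*m^2 - 0.26*m + 4.3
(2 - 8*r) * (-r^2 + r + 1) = 8*r^3 - 10*r^2 - 6*r + 2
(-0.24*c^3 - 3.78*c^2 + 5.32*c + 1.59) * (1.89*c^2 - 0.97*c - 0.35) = -0.4536*c^5 - 6.9114*c^4 + 13.8054*c^3 - 0.8323*c^2 - 3.4043*c - 0.5565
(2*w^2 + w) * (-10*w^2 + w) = -20*w^4 - 8*w^3 + w^2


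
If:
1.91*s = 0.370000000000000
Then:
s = 0.19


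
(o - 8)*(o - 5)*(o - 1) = o^3 - 14*o^2 + 53*o - 40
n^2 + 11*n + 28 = (n + 4)*(n + 7)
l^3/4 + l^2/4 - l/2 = l*(l/4 + 1/2)*(l - 1)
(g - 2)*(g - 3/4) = g^2 - 11*g/4 + 3/2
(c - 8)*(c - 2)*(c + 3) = c^3 - 7*c^2 - 14*c + 48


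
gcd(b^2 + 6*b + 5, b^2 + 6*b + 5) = b^2 + 6*b + 5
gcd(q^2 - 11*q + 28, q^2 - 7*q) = q - 7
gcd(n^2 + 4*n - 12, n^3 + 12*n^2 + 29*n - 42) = n + 6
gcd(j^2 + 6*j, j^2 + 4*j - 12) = j + 6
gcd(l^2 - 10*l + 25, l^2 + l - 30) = l - 5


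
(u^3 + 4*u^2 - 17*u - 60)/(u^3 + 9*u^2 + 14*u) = (u^3 + 4*u^2 - 17*u - 60)/(u*(u^2 + 9*u + 14))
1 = 1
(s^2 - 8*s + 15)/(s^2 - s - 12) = (-s^2 + 8*s - 15)/(-s^2 + s + 12)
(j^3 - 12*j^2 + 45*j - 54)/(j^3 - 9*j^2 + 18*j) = (j - 3)/j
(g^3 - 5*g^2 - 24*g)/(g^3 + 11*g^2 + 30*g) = (g^2 - 5*g - 24)/(g^2 + 11*g + 30)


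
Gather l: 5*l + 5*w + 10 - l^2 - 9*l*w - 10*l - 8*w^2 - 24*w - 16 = -l^2 + l*(-9*w - 5) - 8*w^2 - 19*w - 6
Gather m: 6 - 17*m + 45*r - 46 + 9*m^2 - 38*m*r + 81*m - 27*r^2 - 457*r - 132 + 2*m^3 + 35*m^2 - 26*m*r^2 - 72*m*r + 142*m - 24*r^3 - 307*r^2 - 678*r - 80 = 2*m^3 + 44*m^2 + m*(-26*r^2 - 110*r + 206) - 24*r^3 - 334*r^2 - 1090*r - 252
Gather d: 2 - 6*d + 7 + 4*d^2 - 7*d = 4*d^2 - 13*d + 9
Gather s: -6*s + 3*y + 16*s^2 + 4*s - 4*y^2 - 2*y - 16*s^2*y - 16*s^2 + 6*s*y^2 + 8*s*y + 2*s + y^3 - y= -16*s^2*y + s*(6*y^2 + 8*y) + y^3 - 4*y^2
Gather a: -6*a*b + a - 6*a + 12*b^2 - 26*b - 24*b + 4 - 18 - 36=a*(-6*b - 5) + 12*b^2 - 50*b - 50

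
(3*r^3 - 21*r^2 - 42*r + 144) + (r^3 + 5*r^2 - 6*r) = 4*r^3 - 16*r^2 - 48*r + 144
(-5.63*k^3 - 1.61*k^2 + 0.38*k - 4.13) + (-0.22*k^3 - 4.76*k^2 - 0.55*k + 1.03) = -5.85*k^3 - 6.37*k^2 - 0.17*k - 3.1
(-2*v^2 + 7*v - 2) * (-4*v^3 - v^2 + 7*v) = 8*v^5 - 26*v^4 - 13*v^3 + 51*v^2 - 14*v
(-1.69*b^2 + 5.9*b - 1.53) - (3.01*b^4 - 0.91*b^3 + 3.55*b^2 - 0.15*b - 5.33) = -3.01*b^4 + 0.91*b^3 - 5.24*b^2 + 6.05*b + 3.8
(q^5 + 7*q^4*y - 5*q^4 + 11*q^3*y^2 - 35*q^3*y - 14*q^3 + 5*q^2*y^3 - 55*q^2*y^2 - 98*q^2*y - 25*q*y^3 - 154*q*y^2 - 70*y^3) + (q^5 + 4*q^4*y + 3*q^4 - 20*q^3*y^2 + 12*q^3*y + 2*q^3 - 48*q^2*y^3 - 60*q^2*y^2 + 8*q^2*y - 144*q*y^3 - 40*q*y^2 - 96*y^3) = 2*q^5 + 11*q^4*y - 2*q^4 - 9*q^3*y^2 - 23*q^3*y - 12*q^3 - 43*q^2*y^3 - 115*q^2*y^2 - 90*q^2*y - 169*q*y^3 - 194*q*y^2 - 166*y^3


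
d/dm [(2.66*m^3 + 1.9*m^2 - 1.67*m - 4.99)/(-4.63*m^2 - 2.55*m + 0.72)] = (-12.3158*m^4 - 13.566*m^3 - 6.8315*m^2 - 43.4714*m - 13.9269)/(21.4369*m^4 + 23.613*m^3 - 0.1647*m^2 - 3.672*m + 0.5184)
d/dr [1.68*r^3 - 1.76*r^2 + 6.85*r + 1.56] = 5.04*r^2 - 3.52*r + 6.85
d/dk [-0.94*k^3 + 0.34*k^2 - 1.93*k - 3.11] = -2.82*k^2 + 0.68*k - 1.93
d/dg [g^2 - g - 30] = 2*g - 1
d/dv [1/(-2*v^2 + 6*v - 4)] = (v - 3/2)/(v^2 - 3*v + 2)^2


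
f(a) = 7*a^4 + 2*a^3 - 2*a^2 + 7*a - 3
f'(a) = 28*a^3 + 6*a^2 - 4*a + 7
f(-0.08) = -3.57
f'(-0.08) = 7.34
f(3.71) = 1423.72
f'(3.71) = 1504.56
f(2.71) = 418.64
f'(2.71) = 597.49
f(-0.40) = -6.07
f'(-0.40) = 7.77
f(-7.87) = 25696.41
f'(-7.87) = -13238.31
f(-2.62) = 258.80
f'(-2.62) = -444.91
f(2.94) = 574.10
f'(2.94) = 758.64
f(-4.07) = 1721.31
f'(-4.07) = -1765.07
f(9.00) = 47283.00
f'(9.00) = 20869.00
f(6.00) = 9471.00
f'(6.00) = 6247.00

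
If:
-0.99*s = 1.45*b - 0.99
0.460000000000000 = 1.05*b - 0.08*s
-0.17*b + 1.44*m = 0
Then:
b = 0.46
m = 0.05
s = 0.32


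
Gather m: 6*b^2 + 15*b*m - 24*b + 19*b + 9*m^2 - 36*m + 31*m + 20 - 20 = 6*b^2 - 5*b + 9*m^2 + m*(15*b - 5)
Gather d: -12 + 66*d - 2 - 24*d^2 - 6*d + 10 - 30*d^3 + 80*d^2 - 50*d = -30*d^3 + 56*d^2 + 10*d - 4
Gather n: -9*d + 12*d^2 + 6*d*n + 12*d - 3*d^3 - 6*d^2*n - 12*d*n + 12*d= -3*d^3 + 12*d^2 + 15*d + n*(-6*d^2 - 6*d)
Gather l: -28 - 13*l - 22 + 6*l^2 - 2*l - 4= 6*l^2 - 15*l - 54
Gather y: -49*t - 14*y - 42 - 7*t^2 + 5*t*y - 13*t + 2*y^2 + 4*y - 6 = -7*t^2 - 62*t + 2*y^2 + y*(5*t - 10) - 48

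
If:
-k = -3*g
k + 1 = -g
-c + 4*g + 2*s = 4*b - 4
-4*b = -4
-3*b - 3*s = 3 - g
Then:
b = 1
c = -31/6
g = -1/4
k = -3/4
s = -25/12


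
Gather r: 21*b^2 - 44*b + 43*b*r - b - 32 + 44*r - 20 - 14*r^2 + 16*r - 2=21*b^2 - 45*b - 14*r^2 + r*(43*b + 60) - 54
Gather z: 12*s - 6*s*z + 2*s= -6*s*z + 14*s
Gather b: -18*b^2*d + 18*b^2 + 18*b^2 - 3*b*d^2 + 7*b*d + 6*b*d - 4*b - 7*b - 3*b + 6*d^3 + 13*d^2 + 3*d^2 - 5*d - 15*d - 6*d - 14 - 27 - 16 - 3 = b^2*(36 - 18*d) + b*(-3*d^2 + 13*d - 14) + 6*d^3 + 16*d^2 - 26*d - 60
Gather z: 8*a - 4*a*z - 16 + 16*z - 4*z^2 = 8*a - 4*z^2 + z*(16 - 4*a) - 16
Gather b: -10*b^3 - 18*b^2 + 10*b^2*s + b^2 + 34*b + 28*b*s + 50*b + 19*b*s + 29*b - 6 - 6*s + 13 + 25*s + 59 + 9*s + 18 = -10*b^3 + b^2*(10*s - 17) + b*(47*s + 113) + 28*s + 84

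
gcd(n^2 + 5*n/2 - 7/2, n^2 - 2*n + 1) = n - 1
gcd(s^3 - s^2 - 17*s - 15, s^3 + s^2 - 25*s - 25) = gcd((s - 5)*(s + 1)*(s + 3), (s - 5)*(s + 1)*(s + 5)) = s^2 - 4*s - 5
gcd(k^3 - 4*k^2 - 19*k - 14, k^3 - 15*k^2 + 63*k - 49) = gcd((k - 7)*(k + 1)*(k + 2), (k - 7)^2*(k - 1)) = k - 7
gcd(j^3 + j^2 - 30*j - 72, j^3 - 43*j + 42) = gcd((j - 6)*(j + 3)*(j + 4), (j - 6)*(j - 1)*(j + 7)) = j - 6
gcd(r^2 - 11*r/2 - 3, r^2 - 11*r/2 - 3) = r^2 - 11*r/2 - 3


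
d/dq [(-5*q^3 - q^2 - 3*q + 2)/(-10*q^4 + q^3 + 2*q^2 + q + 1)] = (-50*q^6 - 20*q^5 - 99*q^4 + 76*q^3 - 16*q^2 - 10*q - 5)/(100*q^8 - 20*q^7 - 39*q^6 - 16*q^5 - 14*q^4 + 6*q^3 + 5*q^2 + 2*q + 1)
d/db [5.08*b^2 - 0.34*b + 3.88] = 10.16*b - 0.34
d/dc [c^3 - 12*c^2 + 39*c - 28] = 3*c^2 - 24*c + 39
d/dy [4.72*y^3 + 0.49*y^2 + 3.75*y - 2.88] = 14.16*y^2 + 0.98*y + 3.75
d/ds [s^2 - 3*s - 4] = 2*s - 3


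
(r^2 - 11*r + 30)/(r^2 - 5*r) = (r - 6)/r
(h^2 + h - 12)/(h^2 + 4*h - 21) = (h + 4)/(h + 7)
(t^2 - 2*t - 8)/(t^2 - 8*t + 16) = (t + 2)/(t - 4)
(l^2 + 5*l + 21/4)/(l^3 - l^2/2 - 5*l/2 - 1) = (4*l^2 + 20*l + 21)/(2*(2*l^3 - l^2 - 5*l - 2))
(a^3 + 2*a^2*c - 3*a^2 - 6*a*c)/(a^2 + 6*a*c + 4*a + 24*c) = a*(a^2 + 2*a*c - 3*a - 6*c)/(a^2 + 6*a*c + 4*a + 24*c)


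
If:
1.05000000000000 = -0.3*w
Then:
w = -3.50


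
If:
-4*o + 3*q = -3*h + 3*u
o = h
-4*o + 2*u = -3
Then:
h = u/2 + 3/4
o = u/2 + 3/4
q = 7*u/6 + 1/4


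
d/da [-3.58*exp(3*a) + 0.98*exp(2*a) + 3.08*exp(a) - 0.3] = (-10.74*exp(2*a) + 1.96*exp(a) + 3.08)*exp(a)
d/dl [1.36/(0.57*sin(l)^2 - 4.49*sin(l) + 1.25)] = (6.1064 - 1.5504*sin(l))*cos(l)/(0.57*sin(l)^2 - 4.49*sin(l) + 1.25)^2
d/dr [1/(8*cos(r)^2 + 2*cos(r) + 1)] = 2*(8*cos(r) + 1)*sin(r)/(8*cos(r)^2 + 2*cos(r) + 1)^2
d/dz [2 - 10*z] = -10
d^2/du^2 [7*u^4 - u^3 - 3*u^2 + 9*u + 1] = 84*u^2 - 6*u - 6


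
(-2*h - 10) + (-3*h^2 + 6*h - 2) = -3*h^2 + 4*h - 12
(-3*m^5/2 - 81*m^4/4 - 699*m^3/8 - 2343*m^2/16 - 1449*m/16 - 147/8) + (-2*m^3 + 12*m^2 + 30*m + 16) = -3*m^5/2 - 81*m^4/4 - 715*m^3/8 - 2151*m^2/16 - 969*m/16 - 19/8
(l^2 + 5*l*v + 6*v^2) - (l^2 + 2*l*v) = 3*l*v + 6*v^2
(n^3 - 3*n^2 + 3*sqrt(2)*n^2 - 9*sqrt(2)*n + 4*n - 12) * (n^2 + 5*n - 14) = n^5 + 2*n^4 + 3*sqrt(2)*n^4 - 25*n^3 + 6*sqrt(2)*n^3 - 87*sqrt(2)*n^2 + 50*n^2 - 116*n + 126*sqrt(2)*n + 168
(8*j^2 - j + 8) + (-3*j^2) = 5*j^2 - j + 8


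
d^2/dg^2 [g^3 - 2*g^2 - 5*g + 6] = 6*g - 4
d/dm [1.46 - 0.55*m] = -0.550000000000000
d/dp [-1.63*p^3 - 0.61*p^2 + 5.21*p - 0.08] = -4.89*p^2 - 1.22*p + 5.21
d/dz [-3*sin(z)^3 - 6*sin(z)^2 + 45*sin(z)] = 3*(-3*sin(z)^2 - 4*sin(z) + 15)*cos(z)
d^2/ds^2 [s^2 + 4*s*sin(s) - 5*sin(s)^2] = -4*s*sin(s) + 20*sin(s)^2 + 8*cos(s) - 8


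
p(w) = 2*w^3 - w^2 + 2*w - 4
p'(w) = 6*w^2 - 2*w + 2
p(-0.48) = -5.41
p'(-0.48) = 4.34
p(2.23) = 17.67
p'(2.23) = 27.38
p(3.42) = 71.15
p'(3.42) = 65.34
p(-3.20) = -86.18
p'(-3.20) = 69.84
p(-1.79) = -22.25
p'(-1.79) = 24.80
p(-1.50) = -16.00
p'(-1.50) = 18.50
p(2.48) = 25.32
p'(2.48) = 33.94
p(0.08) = -3.85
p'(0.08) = 1.88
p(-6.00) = -484.00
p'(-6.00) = 230.00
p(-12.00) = -3628.00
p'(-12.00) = 890.00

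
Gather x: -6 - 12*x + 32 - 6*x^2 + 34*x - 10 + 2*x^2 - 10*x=-4*x^2 + 12*x + 16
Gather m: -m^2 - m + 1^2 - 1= -m^2 - m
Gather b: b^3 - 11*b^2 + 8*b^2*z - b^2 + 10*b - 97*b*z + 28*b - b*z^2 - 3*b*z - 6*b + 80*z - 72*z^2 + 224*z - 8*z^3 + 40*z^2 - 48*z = b^3 + b^2*(8*z - 12) + b*(-z^2 - 100*z + 32) - 8*z^3 - 32*z^2 + 256*z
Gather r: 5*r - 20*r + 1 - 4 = -15*r - 3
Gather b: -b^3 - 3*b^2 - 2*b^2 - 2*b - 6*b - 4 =-b^3 - 5*b^2 - 8*b - 4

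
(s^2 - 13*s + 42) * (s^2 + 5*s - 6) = s^4 - 8*s^3 - 29*s^2 + 288*s - 252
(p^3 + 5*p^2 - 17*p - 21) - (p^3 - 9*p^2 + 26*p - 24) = 14*p^2 - 43*p + 3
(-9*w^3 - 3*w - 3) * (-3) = 27*w^3 + 9*w + 9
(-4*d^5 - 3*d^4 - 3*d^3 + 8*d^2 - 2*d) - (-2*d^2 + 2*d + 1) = -4*d^5 - 3*d^4 - 3*d^3 + 10*d^2 - 4*d - 1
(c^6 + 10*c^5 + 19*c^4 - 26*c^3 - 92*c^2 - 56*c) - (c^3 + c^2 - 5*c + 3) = c^6 + 10*c^5 + 19*c^4 - 27*c^3 - 93*c^2 - 51*c - 3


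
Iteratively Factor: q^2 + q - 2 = (q + 2)*(q - 1)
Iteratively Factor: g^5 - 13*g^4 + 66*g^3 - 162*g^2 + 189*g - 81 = (g - 3)*(g^4 - 10*g^3 + 36*g^2 - 54*g + 27) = (g - 3)^2*(g^3 - 7*g^2 + 15*g - 9) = (g - 3)^3*(g^2 - 4*g + 3) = (g - 3)^4*(g - 1)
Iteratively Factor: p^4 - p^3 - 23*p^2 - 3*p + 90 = (p + 3)*(p^3 - 4*p^2 - 11*p + 30) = (p - 5)*(p + 3)*(p^2 + p - 6) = (p - 5)*(p - 2)*(p + 3)*(p + 3)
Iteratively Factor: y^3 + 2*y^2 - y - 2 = (y + 2)*(y^2 - 1) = (y - 1)*(y + 2)*(y + 1)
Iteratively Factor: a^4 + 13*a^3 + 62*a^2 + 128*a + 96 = (a + 4)*(a^3 + 9*a^2 + 26*a + 24) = (a + 3)*(a + 4)*(a^2 + 6*a + 8) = (a + 3)*(a + 4)^2*(a + 2)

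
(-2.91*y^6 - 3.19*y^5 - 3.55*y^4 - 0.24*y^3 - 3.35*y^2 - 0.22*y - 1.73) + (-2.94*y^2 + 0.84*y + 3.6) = -2.91*y^6 - 3.19*y^5 - 3.55*y^4 - 0.24*y^3 - 6.29*y^2 + 0.62*y + 1.87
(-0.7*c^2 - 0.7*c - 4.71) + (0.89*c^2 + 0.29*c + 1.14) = 0.19*c^2 - 0.41*c - 3.57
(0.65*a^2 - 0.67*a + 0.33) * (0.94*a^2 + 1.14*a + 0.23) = 0.611*a^4 + 0.1112*a^3 - 0.3041*a^2 + 0.2221*a + 0.0759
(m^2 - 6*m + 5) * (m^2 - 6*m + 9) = m^4 - 12*m^3 + 50*m^2 - 84*m + 45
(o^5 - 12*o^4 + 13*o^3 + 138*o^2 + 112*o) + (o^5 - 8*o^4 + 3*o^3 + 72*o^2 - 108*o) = 2*o^5 - 20*o^4 + 16*o^3 + 210*o^2 + 4*o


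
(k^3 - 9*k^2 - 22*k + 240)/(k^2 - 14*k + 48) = k + 5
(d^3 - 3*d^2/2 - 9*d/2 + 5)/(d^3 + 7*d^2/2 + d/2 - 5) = (2*d - 5)/(2*d + 5)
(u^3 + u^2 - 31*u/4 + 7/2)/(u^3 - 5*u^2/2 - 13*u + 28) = (u - 1/2)/(u - 4)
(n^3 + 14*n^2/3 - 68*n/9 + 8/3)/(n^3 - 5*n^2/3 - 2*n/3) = (-9*n^3 - 42*n^2 + 68*n - 24)/(3*n*(-3*n^2 + 5*n + 2))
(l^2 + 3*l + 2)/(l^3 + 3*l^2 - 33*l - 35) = (l + 2)/(l^2 + 2*l - 35)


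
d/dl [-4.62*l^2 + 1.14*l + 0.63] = 1.14 - 9.24*l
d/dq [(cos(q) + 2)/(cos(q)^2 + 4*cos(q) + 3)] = (cos(q)^2 + 4*cos(q) + 5)*sin(q)/(cos(q)^2 + 4*cos(q) + 3)^2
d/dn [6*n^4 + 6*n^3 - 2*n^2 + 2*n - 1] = 24*n^3 + 18*n^2 - 4*n + 2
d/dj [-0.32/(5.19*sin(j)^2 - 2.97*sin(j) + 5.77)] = (3.3216*sin(j) - 0.9504)*cos(j)/(5.19*sin(j)^2 - 2.97*sin(j) + 5.77)^2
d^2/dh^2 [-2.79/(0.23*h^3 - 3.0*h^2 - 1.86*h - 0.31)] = ((3.8502*h - 16.74)*(-0.23*h^3 + 3.0*h^2 + 1.86*h + 0.31) + 2.79*(-1.38*h^2 + 12.0*h + 3.72)*(-0.69*h^2 + 6.0*h + 1.86))/(-0.23*h^3 + 3.0*h^2 + 1.86*h + 0.31)^3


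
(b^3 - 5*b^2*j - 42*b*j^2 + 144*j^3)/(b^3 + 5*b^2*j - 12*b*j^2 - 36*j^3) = (b - 8*j)/(b + 2*j)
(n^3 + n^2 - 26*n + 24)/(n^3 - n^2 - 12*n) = (n^2 + 5*n - 6)/(n*(n + 3))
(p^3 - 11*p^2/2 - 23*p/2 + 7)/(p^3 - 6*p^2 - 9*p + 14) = (p - 1/2)/(p - 1)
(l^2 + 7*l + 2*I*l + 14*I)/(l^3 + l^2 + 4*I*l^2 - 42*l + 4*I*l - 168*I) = (l + 2*I)/(l^2 + l*(-6 + 4*I) - 24*I)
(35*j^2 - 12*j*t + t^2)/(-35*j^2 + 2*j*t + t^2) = (-7*j + t)/(7*j + t)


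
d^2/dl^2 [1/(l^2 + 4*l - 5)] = 2*(-l^2 - 4*l + 4*(l + 2)^2 + 5)/(l^2 + 4*l - 5)^3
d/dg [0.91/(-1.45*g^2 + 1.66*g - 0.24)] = (2.639*g - 1.5106)/(1.45*g^2 - 1.66*g + 0.24)^2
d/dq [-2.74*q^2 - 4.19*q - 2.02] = -5.48*q - 4.19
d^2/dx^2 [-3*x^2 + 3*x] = -6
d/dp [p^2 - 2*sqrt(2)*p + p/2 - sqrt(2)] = 2*p - 2*sqrt(2) + 1/2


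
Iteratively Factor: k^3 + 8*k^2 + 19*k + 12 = (k + 4)*(k^2 + 4*k + 3) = (k + 3)*(k + 4)*(k + 1)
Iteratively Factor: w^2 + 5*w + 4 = (w + 4)*(w + 1)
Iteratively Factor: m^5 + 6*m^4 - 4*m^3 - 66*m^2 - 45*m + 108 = (m + 4)*(m^4 + 2*m^3 - 12*m^2 - 18*m + 27) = (m - 3)*(m + 4)*(m^3 + 5*m^2 + 3*m - 9) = (m - 3)*(m + 3)*(m + 4)*(m^2 + 2*m - 3) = (m - 3)*(m - 1)*(m + 3)*(m + 4)*(m + 3)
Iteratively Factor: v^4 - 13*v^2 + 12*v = (v - 1)*(v^3 + v^2 - 12*v) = (v - 1)*(v + 4)*(v^2 - 3*v) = (v - 3)*(v - 1)*(v + 4)*(v)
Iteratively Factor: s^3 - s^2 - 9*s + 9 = (s - 3)*(s^2 + 2*s - 3) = (s - 3)*(s + 3)*(s - 1)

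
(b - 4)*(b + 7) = b^2 + 3*b - 28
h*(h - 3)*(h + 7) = h^3 + 4*h^2 - 21*h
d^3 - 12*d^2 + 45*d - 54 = (d - 6)*(d - 3)^2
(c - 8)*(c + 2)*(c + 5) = c^3 - c^2 - 46*c - 80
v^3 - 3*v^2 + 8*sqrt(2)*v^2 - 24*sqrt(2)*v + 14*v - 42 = (v - 3)*(v + sqrt(2))*(v + 7*sqrt(2))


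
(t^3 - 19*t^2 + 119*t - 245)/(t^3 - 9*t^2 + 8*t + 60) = (t^2 - 14*t + 49)/(t^2 - 4*t - 12)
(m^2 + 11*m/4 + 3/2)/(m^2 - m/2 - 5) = (4*m + 3)/(2*(2*m - 5))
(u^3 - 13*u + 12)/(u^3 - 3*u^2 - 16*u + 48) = (u - 1)/(u - 4)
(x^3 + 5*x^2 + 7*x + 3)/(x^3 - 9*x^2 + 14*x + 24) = (x^2 + 4*x + 3)/(x^2 - 10*x + 24)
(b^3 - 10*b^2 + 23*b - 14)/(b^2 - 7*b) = b - 3 + 2/b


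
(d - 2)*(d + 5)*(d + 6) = d^3 + 9*d^2 + 8*d - 60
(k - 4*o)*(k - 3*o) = k^2 - 7*k*o + 12*o^2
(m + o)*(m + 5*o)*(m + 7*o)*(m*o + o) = m^4*o + 13*m^3*o^2 + m^3*o + 47*m^2*o^3 + 13*m^2*o^2 + 35*m*o^4 + 47*m*o^3 + 35*o^4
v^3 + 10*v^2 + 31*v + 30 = (v + 2)*(v + 3)*(v + 5)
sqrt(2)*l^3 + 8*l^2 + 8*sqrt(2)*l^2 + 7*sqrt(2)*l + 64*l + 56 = (l + 7)*(l + 4*sqrt(2))*(sqrt(2)*l + sqrt(2))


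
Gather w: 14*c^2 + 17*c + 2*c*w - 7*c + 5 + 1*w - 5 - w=14*c^2 + 2*c*w + 10*c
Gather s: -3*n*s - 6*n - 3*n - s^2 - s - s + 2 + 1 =-9*n - s^2 + s*(-3*n - 2) + 3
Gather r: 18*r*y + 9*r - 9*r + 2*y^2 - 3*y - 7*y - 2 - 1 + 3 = 18*r*y + 2*y^2 - 10*y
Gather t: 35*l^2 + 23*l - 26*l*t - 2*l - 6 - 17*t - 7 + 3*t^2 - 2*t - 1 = 35*l^2 + 21*l + 3*t^2 + t*(-26*l - 19) - 14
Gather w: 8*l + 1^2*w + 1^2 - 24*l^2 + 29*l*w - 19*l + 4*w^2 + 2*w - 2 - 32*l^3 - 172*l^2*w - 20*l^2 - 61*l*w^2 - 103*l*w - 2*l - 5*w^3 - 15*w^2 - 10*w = -32*l^3 - 44*l^2 - 13*l - 5*w^3 + w^2*(-61*l - 11) + w*(-172*l^2 - 74*l - 7) - 1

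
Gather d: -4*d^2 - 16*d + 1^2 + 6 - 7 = -4*d^2 - 16*d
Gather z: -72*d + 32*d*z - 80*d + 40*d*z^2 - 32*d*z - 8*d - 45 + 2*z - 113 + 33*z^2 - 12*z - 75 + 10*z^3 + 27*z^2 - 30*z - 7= -160*d + 10*z^3 + z^2*(40*d + 60) - 40*z - 240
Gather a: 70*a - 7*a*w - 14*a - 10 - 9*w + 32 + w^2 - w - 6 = a*(56 - 7*w) + w^2 - 10*w + 16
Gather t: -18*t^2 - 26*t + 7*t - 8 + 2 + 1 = -18*t^2 - 19*t - 5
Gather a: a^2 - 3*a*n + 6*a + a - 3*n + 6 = a^2 + a*(7 - 3*n) - 3*n + 6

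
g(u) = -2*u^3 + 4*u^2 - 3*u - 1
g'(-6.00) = -267.00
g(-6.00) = 593.00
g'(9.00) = -417.00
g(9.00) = -1162.00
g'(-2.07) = -45.27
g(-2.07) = 40.09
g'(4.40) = -83.96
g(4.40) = -107.13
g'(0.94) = -0.78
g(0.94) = -1.95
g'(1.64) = -6.02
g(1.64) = -3.98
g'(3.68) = -54.81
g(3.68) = -57.54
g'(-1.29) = -23.30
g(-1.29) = 13.82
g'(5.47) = -138.77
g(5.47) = -225.06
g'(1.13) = -1.62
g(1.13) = -2.17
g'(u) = -6*u^2 + 8*u - 3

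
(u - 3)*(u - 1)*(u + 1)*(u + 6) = u^4 + 3*u^3 - 19*u^2 - 3*u + 18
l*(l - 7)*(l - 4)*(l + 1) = l^4 - 10*l^3 + 17*l^2 + 28*l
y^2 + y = y*(y + 1)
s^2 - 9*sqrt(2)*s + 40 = (s - 5*sqrt(2))*(s - 4*sqrt(2))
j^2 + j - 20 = (j - 4)*(j + 5)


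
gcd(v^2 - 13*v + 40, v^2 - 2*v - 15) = v - 5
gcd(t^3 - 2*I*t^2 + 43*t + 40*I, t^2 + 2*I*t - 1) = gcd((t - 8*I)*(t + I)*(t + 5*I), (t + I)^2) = t + I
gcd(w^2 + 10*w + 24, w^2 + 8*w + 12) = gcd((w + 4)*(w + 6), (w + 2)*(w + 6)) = w + 6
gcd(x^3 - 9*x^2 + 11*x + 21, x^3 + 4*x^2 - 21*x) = x - 3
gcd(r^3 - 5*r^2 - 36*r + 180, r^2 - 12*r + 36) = r - 6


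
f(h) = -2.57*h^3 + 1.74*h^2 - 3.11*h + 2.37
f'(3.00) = -62.06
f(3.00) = -60.69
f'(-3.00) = -82.94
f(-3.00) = 96.75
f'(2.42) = -39.84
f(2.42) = -31.39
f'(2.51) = -42.95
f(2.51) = -35.11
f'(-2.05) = -42.65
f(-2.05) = 38.20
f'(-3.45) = -106.88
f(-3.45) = 139.34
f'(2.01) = -27.26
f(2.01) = -17.72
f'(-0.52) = -7.00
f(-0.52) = 4.82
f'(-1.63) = -29.27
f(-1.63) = 23.19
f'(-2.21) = -48.46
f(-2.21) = 45.48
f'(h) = -7.71*h^2 + 3.48*h - 3.11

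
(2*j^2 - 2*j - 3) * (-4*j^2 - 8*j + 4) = -8*j^4 - 8*j^3 + 36*j^2 + 16*j - 12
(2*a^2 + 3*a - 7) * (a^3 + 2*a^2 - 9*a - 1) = 2*a^5 + 7*a^4 - 19*a^3 - 43*a^2 + 60*a + 7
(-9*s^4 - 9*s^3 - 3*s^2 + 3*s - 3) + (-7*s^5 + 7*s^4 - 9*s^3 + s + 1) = -7*s^5 - 2*s^4 - 18*s^3 - 3*s^2 + 4*s - 2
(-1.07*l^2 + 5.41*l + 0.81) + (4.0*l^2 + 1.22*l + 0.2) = 2.93*l^2 + 6.63*l + 1.01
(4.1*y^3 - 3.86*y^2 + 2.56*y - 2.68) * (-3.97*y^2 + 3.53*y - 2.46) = -16.277*y^5 + 29.7972*y^4 - 33.875*y^3 + 29.172*y^2 - 15.758*y + 6.5928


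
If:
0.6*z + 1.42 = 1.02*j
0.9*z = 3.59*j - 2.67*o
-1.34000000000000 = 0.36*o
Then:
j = -5.86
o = -3.72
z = -12.33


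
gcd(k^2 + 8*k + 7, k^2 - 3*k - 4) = k + 1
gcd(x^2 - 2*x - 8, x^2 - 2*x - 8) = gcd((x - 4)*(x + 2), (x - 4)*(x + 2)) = x^2 - 2*x - 8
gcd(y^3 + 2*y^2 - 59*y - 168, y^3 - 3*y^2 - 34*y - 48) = y^2 - 5*y - 24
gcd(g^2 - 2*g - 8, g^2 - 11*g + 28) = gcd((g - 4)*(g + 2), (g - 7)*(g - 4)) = g - 4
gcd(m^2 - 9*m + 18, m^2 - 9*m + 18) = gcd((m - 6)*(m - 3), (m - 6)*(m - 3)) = m^2 - 9*m + 18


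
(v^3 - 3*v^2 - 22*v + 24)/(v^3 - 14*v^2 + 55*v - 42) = (v + 4)/(v - 7)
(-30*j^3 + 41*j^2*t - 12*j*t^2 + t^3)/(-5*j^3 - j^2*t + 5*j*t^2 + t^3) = (30*j^2 - 11*j*t + t^2)/(5*j^2 + 6*j*t + t^2)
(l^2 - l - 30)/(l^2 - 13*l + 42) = (l + 5)/(l - 7)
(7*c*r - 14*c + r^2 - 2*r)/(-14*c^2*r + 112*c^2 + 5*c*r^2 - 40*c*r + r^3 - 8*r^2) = (r - 2)/(-2*c*r + 16*c + r^2 - 8*r)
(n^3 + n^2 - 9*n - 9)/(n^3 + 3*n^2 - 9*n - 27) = (n + 1)/(n + 3)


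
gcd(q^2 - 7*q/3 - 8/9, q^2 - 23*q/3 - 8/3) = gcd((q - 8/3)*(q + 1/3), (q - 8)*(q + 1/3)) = q + 1/3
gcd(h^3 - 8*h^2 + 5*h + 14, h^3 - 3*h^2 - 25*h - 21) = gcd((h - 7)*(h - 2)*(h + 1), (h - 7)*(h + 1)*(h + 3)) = h^2 - 6*h - 7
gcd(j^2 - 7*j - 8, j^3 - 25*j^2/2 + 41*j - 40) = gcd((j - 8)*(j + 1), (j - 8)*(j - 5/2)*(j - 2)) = j - 8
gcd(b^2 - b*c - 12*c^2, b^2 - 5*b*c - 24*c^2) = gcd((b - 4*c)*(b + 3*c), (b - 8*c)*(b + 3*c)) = b + 3*c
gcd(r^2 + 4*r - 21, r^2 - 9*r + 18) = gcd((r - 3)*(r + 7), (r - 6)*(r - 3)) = r - 3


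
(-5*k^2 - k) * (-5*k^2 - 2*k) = 25*k^4 + 15*k^3 + 2*k^2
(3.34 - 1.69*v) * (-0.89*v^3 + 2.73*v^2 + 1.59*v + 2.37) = 1.5041*v^4 - 7.5863*v^3 + 6.4311*v^2 + 1.3053*v + 7.9158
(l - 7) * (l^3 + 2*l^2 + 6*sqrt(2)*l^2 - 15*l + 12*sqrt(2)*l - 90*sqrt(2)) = l^4 - 5*l^3 + 6*sqrt(2)*l^3 - 30*sqrt(2)*l^2 - 29*l^2 - 174*sqrt(2)*l + 105*l + 630*sqrt(2)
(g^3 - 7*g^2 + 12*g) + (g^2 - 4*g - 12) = g^3 - 6*g^2 + 8*g - 12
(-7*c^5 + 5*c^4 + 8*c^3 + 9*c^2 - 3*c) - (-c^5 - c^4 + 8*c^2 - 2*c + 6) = -6*c^5 + 6*c^4 + 8*c^3 + c^2 - c - 6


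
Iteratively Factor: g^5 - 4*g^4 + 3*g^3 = (g)*(g^4 - 4*g^3 + 3*g^2) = g^2*(g^3 - 4*g^2 + 3*g) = g^2*(g - 1)*(g^2 - 3*g) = g^3*(g - 1)*(g - 3)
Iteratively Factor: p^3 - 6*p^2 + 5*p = (p - 1)*(p^2 - 5*p) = p*(p - 1)*(p - 5)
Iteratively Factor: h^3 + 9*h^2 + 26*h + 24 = (h + 4)*(h^2 + 5*h + 6) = (h + 3)*(h + 4)*(h + 2)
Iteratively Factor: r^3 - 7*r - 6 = (r + 1)*(r^2 - r - 6) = (r + 1)*(r + 2)*(r - 3)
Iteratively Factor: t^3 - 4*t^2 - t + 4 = (t + 1)*(t^2 - 5*t + 4) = (t - 4)*(t + 1)*(t - 1)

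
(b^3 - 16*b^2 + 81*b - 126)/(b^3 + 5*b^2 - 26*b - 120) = (b^3 - 16*b^2 + 81*b - 126)/(b^3 + 5*b^2 - 26*b - 120)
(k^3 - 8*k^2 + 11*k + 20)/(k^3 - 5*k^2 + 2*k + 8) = (k - 5)/(k - 2)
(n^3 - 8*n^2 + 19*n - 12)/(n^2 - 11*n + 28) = (n^2 - 4*n + 3)/(n - 7)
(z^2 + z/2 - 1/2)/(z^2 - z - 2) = (z - 1/2)/(z - 2)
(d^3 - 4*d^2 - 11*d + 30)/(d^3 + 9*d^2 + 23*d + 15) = (d^2 - 7*d + 10)/(d^2 + 6*d + 5)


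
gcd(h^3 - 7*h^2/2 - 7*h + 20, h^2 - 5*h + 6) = h - 2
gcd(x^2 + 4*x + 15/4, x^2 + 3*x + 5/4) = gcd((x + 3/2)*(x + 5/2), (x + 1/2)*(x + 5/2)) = x + 5/2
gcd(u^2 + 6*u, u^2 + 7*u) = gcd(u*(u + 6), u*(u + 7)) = u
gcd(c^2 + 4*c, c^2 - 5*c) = c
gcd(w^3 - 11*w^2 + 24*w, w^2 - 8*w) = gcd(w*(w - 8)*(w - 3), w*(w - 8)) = w^2 - 8*w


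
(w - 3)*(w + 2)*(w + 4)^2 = w^4 + 7*w^3 + 2*w^2 - 64*w - 96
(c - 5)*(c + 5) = c^2 - 25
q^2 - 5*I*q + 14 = (q - 7*I)*(q + 2*I)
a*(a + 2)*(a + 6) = a^3 + 8*a^2 + 12*a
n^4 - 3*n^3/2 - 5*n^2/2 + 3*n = n*(n - 2)*(n - 1)*(n + 3/2)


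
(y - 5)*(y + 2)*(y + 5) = y^3 + 2*y^2 - 25*y - 50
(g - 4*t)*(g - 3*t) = g^2 - 7*g*t + 12*t^2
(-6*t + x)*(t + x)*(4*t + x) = -24*t^3 - 26*t^2*x - t*x^2 + x^3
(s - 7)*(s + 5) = s^2 - 2*s - 35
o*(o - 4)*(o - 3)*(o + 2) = o^4 - 5*o^3 - 2*o^2 + 24*o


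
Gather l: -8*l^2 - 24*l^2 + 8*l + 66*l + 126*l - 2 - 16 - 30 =-32*l^2 + 200*l - 48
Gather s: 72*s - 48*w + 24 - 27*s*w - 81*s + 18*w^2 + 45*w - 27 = s*(-27*w - 9) + 18*w^2 - 3*w - 3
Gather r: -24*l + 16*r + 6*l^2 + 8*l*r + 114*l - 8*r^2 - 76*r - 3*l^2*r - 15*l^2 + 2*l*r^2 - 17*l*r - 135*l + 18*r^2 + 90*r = -9*l^2 - 45*l + r^2*(2*l + 10) + r*(-3*l^2 - 9*l + 30)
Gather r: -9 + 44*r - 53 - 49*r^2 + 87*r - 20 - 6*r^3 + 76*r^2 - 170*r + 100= -6*r^3 + 27*r^2 - 39*r + 18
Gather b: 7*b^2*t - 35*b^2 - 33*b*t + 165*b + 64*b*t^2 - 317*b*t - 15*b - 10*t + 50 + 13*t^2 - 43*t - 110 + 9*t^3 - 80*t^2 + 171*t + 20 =b^2*(7*t - 35) + b*(64*t^2 - 350*t + 150) + 9*t^3 - 67*t^2 + 118*t - 40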